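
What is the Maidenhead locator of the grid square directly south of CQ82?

Latitude square 2; −1 → 1.
The longitude characters are unchanged.

CQ81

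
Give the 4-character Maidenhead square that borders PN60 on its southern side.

PM69

Latitude square 0; −1 → -1, wraps to 9, carry into field.
Latitude field N = 13; −1 → 12 = M.
The longitude characters are unchanged.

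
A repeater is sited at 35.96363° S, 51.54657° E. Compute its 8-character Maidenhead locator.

LF54sa58

Add 180° to longitude and 90° to latitude: 231.54657, 54.03637.
Field: lon ⌊231.54657/20⌋ = 11 → L; lat ⌊54.03637/10⌋ = 5 → F.
Square: lon ⌊11.54657/2⌋ = 5; lat ⌊4.03637/1⌋ = 4.
Subsquare: lon ⌊1.54657/0.0833333⌋ = 18 → s; lat ⌊0.03637/0.0416667⌋ = 0 → a.
Extended square: lon ⌊0.04657/0.00833333⌋ = 5; lat ⌊0.03637/0.00416667⌋ = 8.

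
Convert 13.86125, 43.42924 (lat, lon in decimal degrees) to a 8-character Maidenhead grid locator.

LK13ru16

Add 180° to longitude and 90° to latitude: 223.42924, 103.86125.
Field: lon ⌊223.42924/20⌋ = 11 → L; lat ⌊103.86125/10⌋ = 10 → K.
Square: lon ⌊3.42924/2⌋ = 1; lat ⌊3.86125/1⌋ = 3.
Subsquare: lon ⌊1.42924/0.0833333⌋ = 17 → r; lat ⌊0.86125/0.0416667⌋ = 20 → u.
Extended square: lon ⌊0.01257/0.00833333⌋ = 1; lat ⌊0.02792/0.00416667⌋ = 6.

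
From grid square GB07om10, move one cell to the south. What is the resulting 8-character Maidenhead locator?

GB07ol19

Latitude extended square 0; −1 → -1, wraps to 9, carry into subsquare.
Latitude subsquare m = 12; −1 → 11 = l.
The longitude characters are unchanged.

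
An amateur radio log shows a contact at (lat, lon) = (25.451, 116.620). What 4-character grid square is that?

Add 180° to longitude and 90° to latitude: 296.62, 115.45.
Field (20°×10°, letters A–R): 296.62/20 → 14 → O, 115.45/10 → 11 → L; chars OL.
Square (2°×1°, digits 0–9): 16.62/2 → 8, 5.45/1 → 5; chars 85.

OL85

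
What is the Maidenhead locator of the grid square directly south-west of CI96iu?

Longitude subsquare i = 8; −1 → 7 = h.
Latitude subsquare u = 20; −1 → 19 = t.

CI96ht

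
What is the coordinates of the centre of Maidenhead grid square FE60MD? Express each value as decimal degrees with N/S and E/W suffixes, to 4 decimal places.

49.8542° S, 66.9583° W

Field F=5, E=4: +5·20° lon, +4·10° lat → SW at lon -80°, lat -50°.
Square 6, 0: +6·2° lon, +0·1° lat → SW at lon -68°, lat -50°.
Subsquare m=12, d=3: +12·0.0833333° lon, +3·0.0416667° lat → SW at lon -67°, lat -49.875°.
Cell spans 0.0833333° lon × 0.0416667° lat. Centre is SW corner plus half of each.
latitude 49.8542° S, longitude 66.9583° W.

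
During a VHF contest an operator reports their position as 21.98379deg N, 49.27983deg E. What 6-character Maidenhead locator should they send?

LL41px

Shift to the Maidenhead origin (180°W, 90°S): lon 229.2798, lat 111.9838.
Field: lon ⌊229.2798/20⌋ = 11 → L; lat ⌊111.9838/10⌋ = 11 → L.
Square: lon ⌊9.2798/2⌋ = 4; lat ⌊1.9838/1⌋ = 1.
Subsquare: lon ⌊1.2798/0.0833333⌋ = 15 → p; lat ⌊0.9838/0.0416667⌋ = 23 → x.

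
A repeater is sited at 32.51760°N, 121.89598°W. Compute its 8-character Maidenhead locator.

CM92bm24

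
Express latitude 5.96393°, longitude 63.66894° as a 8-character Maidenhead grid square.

Shift to the Maidenhead origin (180°W, 90°S): lon 243.66894, lat 95.96393.
Field: 243.66894/20 → 12 → M, 95.96393/10 → 9 → J; chars MJ.
Square: 3.66894/2 → 1, 5.96393/1 → 5; chars 15.
Subsquare: 1.66894/0.0833333 → 20 → u, 0.96393/0.0416667 → 23 → x; chars ux.
Extended square: 0.00227/0.00833333 → 0, 0.00560/0.00416667 → 1; chars 01.

MJ15ux01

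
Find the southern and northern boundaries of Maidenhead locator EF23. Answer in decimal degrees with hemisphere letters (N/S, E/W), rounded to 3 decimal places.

37.000° S, 36.000° S

Field E=4, F=5: +4·20° lon, +5·10° lat → SW at lon -100°, lat -40°.
Square 2, 3: +2·2° lon, +3·1° lat → SW at lon -96°, lat -37°.
Cell spans 2° lon × 1° lat.
south 37.000° S, north 36.000° S.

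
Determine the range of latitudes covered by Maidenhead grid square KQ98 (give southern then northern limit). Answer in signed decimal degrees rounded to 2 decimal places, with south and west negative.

Field K=10, Q=16: +10·20° lon, +16·10° lat → SW at lon 20°, lat 70°.
Square 9, 8: +9·2° lon, +8·1° lat → SW at lon 38°, lat 78°.
Cell spans 2° lon × 1° lat.
south 78.00, north 79.00.

78.00, 79.00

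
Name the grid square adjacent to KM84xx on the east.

Longitude subsquare x = 23; +1 → 24, wraps to 0 = a, carry into square.
Longitude square 8; +1 → 9.
The latitude characters are unchanged.

KM94ax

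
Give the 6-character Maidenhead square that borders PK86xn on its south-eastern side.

Longitude subsquare x = 23; +1 → 24, wraps to 0 = a, carry into square.
Longitude square 8; +1 → 9.
Latitude subsquare n = 13; −1 → 12 = m.

PK96am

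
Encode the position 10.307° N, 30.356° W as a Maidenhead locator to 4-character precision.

HK40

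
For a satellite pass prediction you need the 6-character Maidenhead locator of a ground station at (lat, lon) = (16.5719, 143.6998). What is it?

QK16un

Offset from 180°W / 90°S: lon 323.6998°, lat 106.5719°.
Field: 323.6998/20 → 16 → Q, 106.5719/10 → 10 → K; chars QK.
Square: 3.6998/2 → 1, 6.5719/1 → 6; chars 16.
Subsquare: 1.6998/0.0833333 → 20 → u, 0.5719/0.0416667 → 13 → n; chars un.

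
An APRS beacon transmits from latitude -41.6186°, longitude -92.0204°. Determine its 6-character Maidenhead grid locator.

EE38xj

Offset from 180°W / 90°S: lon 87.9796°, lat 48.3814°.
Field (20°×10°, letters A–R): 87.9796/20 → 4 → E, 48.3814/10 → 4 → E; chars EE.
Square (2°×1°, digits 0–9): 7.9796/2 → 3, 8.3814/1 → 8; chars 38.
Subsquare (5′×2.5′, letters a–x): 1.9796/0.0833333 → 23 → x, 0.3814/0.0416667 → 9 → j; chars xj.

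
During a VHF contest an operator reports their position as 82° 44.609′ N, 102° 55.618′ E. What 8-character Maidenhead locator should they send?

Add 180° to longitude and 90° to latitude: 282.92697, 172.74348.
Field (20°×10°, letters A–R): 282.92697/20 → 14 → O, 172.74348/10 → 17 → R; chars OR.
Square (2°×1°, digits 0–9): 2.92697/2 → 1, 2.74348/1 → 2; chars 12.
Subsquare (5′×2.5′, letters a–x): 0.92697/0.0833333 → 11 → l, 0.74348/0.0416667 → 17 → r; chars lr.
Extended square (30″×15″, digits 0–9): 0.01030/0.00833333 → 1, 0.03515/0.00416667 → 8; chars 18.

OR12lr18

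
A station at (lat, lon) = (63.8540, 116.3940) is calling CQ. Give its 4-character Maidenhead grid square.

OP83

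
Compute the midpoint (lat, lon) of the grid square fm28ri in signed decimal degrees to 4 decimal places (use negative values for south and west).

38.3542, -74.5417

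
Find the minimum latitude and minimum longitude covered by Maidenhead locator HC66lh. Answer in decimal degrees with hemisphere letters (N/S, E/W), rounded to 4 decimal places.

63.7083° S, 27.0833° W

Field H=7, C=2: +7·20° lon, +2·10° lat → SW at lon -40°, lat -70°.
Square 6, 6: +6·2° lon, +6·1° lat → SW at lon -28°, lat -64°.
Subsquare l=11, h=7: +11·0.0833333° lon, +7·0.0416667° lat → SW at lon -27.0833°, lat -63.7083°.
latitude 63.7083° S, longitude 27.0833° W.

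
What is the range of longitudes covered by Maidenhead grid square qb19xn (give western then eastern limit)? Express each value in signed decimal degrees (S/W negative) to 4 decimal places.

143.9167, 144.0000

Field Q=16, B=1: +16·20° lon, +1·10° lat → SW at lon 140°, lat -80°.
Square 1, 9: +1·2° lon, +9·1° lat → SW at lon 142°, lat -71°.
Subsquare x=23, n=13: +23·0.0833333° lon, +13·0.0416667° lat → SW at lon 143.917°, lat -70.4583°.
Cell spans 0.0833333° lon × 0.0416667° lat.
west 143.9167, east 144.0000.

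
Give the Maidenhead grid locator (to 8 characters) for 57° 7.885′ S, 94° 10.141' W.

ED22vu98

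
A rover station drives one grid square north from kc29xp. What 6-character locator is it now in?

KC29xq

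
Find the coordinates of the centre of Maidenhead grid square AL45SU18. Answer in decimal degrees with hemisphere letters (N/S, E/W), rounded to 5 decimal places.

25.86875° N, 170.48750° W

Field A=0, L=11: +0·20° lon, +11·10° lat → SW at lon -180°, lat 20°.
Square 4, 5: +4·2° lon, +5·1° lat → SW at lon -172°, lat 25°.
Subsquare s=18, u=20: +18·0.0833333° lon, +20·0.0416667° lat → SW at lon -170.5°, lat 25.8333°.
Extended square 1, 8: +1·0.00833333° lon, +8·0.00416667° lat → SW at lon -170.492°, lat 25.8667°.
Cell spans 0.00833333° lon × 0.00416667° lat. Centre is SW corner plus half of each.
latitude 25.86875° N, longitude 170.48750° W.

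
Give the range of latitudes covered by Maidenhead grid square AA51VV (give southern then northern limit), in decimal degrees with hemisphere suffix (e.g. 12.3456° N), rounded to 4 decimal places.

Field A=0, A=0: +0·20° lon, +0·10° lat → SW at lon -180°, lat -90°.
Square 5, 1: +5·2° lon, +1·1° lat → SW at lon -170°, lat -89°.
Subsquare v=21, v=21: +21·0.0833333° lon, +21·0.0416667° lat → SW at lon -168.25°, lat -88.125°.
Cell spans 0.0833333° lon × 0.0416667° lat.
south 88.1250° S, north 88.0833° S.

88.1250° S, 88.0833° S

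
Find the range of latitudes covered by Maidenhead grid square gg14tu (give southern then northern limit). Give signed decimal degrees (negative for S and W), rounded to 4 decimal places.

-25.1667, -25.1250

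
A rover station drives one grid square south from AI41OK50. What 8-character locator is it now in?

AI41oj59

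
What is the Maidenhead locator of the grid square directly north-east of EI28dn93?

Longitude extended square 9; +1 → 10, wraps to 0, carry into subsquare.
Longitude subsquare d = 3; +1 → 4 = e.
Latitude extended square 3; +1 → 4.

EI28en04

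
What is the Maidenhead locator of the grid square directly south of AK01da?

Latitude subsquare a = 0; −1 → -1, wraps to 23 = x, carry into square.
Latitude square 1; −1 → 0.
The longitude characters are unchanged.

AK00dx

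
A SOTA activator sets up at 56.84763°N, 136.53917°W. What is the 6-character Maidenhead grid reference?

CO16ru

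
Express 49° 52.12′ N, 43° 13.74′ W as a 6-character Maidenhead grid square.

Offset from 180°W / 90°S: lon 136.7710°, lat 139.8687°.
Field: lon ⌊136.7710/20⌋ = 6 → G; lat ⌊139.8687/10⌋ = 13 → N.
Square: lon ⌊16.7710/2⌋ = 8; lat ⌊9.8687/1⌋ = 9.
Subsquare: lon ⌊0.7710/0.0833333⌋ = 9 → j; lat ⌊0.8687/0.0416667⌋ = 20 → u.

GN89ju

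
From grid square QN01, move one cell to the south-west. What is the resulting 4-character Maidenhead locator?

PN90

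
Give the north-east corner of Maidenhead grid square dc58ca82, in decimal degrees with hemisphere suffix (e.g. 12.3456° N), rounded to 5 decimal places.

61.98750° S, 109.75833° W

Field D=3, C=2: +3·20° lon, +2·10° lat → SW at lon -120°, lat -70°.
Square 5, 8: +5·2° lon, +8·1° lat → SW at lon -110°, lat -62°.
Subsquare c=2, a=0: +2·0.0833333° lon, +0·0.0416667° lat → SW at lon -109.833°, lat -62°.
Extended square 8, 2: +8·0.00833333° lon, +2·0.00416667° lat → SW at lon -109.767°, lat -61.9917°.
Cell spans 0.00833333° lon × 0.00416667° lat. NE corner is SW corner plus one full cell.
latitude 61.98750° S, longitude 109.75833° W.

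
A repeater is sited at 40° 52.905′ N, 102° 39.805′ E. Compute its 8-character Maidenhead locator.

ON10hv91

Offset from 180°W / 90°S: lon 282.66342°, lat 130.88175°.
Field: lon ⌊282.66342/20⌋ = 14 → O; lat ⌊130.88175/10⌋ = 13 → N.
Square: lon ⌊2.66342/2⌋ = 1; lat ⌊0.88175/1⌋ = 0.
Subsquare: lon ⌊0.66342/0.0833333⌋ = 7 → h; lat ⌊0.88175/0.0416667⌋ = 21 → v.
Extended square: lon ⌊0.08008/0.00833333⌋ = 9; lat ⌊0.00675/0.00416667⌋ = 1.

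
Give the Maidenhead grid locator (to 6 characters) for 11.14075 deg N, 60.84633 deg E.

Add 180° to longitude and 90° to latitude: 240.8463, 101.1407.
Field (20°×10°, letters A–R): 240.8463/20 → 12 → M, 101.1407/10 → 10 → K; chars MK.
Square (2°×1°, digits 0–9): 0.8463/2 → 0, 1.1407/1 → 1; chars 01.
Subsquare (5′×2.5′, letters a–x): 0.8463/0.0833333 → 10 → k, 0.1407/0.0416667 → 3 → d; chars kd.

MK01kd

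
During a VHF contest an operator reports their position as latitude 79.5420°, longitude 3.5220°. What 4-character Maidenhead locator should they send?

JQ19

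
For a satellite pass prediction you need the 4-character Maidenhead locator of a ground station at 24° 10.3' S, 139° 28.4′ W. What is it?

CG05

Offset from 180°W / 90°S: lon 40.53°, lat 65.83°.
Field: lon ⌊40.53/20⌋ = 2 → C; lat ⌊65.83/10⌋ = 6 → G.
Square: lon ⌊0.53/2⌋ = 0; lat ⌊5.83/1⌋ = 5.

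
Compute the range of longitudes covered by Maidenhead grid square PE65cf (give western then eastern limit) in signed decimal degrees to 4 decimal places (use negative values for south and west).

Field P=15, E=4: +15·20° lon, +4·10° lat → SW at lon 120°, lat -50°.
Square 6, 5: +6·2° lon, +5·1° lat → SW at lon 132°, lat -45°.
Subsquare c=2, f=5: +2·0.0833333° lon, +5·0.0416667° lat → SW at lon 132.167°, lat -44.7917°.
Cell spans 0.0833333° lon × 0.0416667° lat.
west 132.1667, east 132.2500.

132.1667, 132.2500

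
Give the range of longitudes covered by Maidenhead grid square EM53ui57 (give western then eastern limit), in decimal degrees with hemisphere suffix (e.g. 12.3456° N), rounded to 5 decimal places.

Field E=4, M=12: +4·20° lon, +12·10° lat → SW at lon -100°, lat 30°.
Square 5, 3: +5·2° lon, +3·1° lat → SW at lon -90°, lat 33°.
Subsquare u=20, i=8: +20·0.0833333° lon, +8·0.0416667° lat → SW at lon -88.3333°, lat 33.3333°.
Extended square 5, 7: +5·0.00833333° lon, +7·0.00416667° lat → SW at lon -88.2917°, lat 33.3625°.
Cell spans 0.00833333° lon × 0.00416667° lat.
west 88.29167° W, east 88.28333° W.

88.29167° W, 88.28333° W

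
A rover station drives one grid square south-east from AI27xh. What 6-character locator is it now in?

Longitude subsquare x = 23; +1 → 24, wraps to 0 = a, carry into square.
Longitude square 2; +1 → 3.
Latitude subsquare h = 7; −1 → 6 = g.

AI37ag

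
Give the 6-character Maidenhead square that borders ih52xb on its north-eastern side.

IH62ac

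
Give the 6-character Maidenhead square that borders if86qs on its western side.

IF86ps

Longitude subsquare q = 16; −1 → 15 = p.
The latitude characters are unchanged.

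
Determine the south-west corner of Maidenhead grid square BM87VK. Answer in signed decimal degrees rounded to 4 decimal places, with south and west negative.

Field B=1, M=12: +1·20° lon, +12·10° lat → SW at lon -160°, lat 30°.
Square 8, 7: +8·2° lon, +7·1° lat → SW at lon -144°, lat 37°.
Subsquare v=21, k=10: +21·0.0833333° lon, +10·0.0416667° lat → SW at lon -142.25°, lat 37.4167°.
latitude 37.4167, longitude -142.2500.

37.4167, -142.2500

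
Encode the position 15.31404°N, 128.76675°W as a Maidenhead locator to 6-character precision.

CK55oh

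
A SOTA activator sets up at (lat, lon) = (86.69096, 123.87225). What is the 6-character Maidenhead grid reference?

Offset from 180°W / 90°S: lon 303.8723°, lat 176.6910°.
Field (20°×10°, letters A–R): lon ⌊303.8723/20⌋ = 15 → P; lat ⌊176.6910/10⌋ = 17 → R.
Square (2°×1°, digits 0–9): lon ⌊3.8723/2⌋ = 1; lat ⌊6.6910/1⌋ = 6.
Subsquare (5′×2.5′, letters a–x): lon ⌊1.8723/0.0833333⌋ = 22 → w; lat ⌊0.6910/0.0416667⌋ = 16 → q.

PR16wq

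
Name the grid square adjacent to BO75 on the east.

BO85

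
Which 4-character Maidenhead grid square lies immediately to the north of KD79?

KE70

Latitude square 9; +1 → 10, wraps to 0, carry into field.
Latitude field D = 3; +1 → 4 = E.
The longitude characters are unchanged.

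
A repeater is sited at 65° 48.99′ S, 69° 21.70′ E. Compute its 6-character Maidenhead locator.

MC44qe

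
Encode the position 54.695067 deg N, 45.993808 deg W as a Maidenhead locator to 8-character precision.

Offset from 180°W / 90°S: lon 134.00619°, lat 144.69507°.
Field: lon ⌊134.00619/20⌋ = 6 → G; lat ⌊144.69507/10⌋ = 14 → O.
Square: lon ⌊14.00619/2⌋ = 7; lat ⌊4.69507/1⌋ = 4.
Subsquare: lon ⌊0.00619/0.0833333⌋ = 0 → a; lat ⌊0.69507/0.0416667⌋ = 16 → q.
Extended square: lon ⌊0.00619/0.00833333⌋ = 0; lat ⌊0.02840/0.00416667⌋ = 6.

GO74aq06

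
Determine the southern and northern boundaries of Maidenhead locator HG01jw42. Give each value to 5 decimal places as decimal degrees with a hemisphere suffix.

28.07500° S, 28.07083° S

Field H=7, G=6: +7·20° lon, +6·10° lat → SW at lon -40°, lat -30°.
Square 0, 1: +0·2° lon, +1·1° lat → SW at lon -40°, lat -29°.
Subsquare j=9, w=22: +9·0.0833333° lon, +22·0.0416667° lat → SW at lon -39.25°, lat -28.0833°.
Extended square 4, 2: +4·0.00833333° lon, +2·0.00416667° lat → SW at lon -39.2167°, lat -28.075°.
Cell spans 0.00833333° lon × 0.00416667° lat.
south 28.07500° S, north 28.07083° S.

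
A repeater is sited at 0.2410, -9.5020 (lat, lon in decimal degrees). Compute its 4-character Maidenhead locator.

Offset from 180°W / 90°S: lon 170.50°, lat 90.24°.
Field: 170.50/20 → 8 → I, 90.24/10 → 9 → J; chars IJ.
Square: 10.50/2 → 5, 0.24/1 → 0; chars 50.

IJ50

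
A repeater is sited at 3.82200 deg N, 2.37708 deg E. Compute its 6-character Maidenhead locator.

JJ13et

Offset from 180°W / 90°S: lon 182.3771°, lat 93.8220°.
Field: lon ⌊182.3771/20⌋ = 9 → J; lat ⌊93.8220/10⌋ = 9 → J.
Square: lon ⌊2.3771/2⌋ = 1; lat ⌊3.8220/1⌋ = 3.
Subsquare: lon ⌊0.3771/0.0833333⌋ = 4 → e; lat ⌊0.8220/0.0416667⌋ = 19 → t.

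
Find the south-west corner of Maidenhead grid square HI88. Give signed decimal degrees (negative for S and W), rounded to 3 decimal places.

Field H=7, I=8: +7·20° lon, +8·10° lat → SW at lon -40°, lat -10°.
Square 8, 8: +8·2° lon, +8·1° lat → SW at lon -24°, lat -2°.
latitude -2.000, longitude -24.000.

-2.000, -24.000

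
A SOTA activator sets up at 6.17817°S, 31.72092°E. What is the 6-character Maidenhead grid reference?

Shift to the Maidenhead origin (180°W, 90°S): lon 211.7209, lat 83.8218.
Field: 211.7209/20 → 10 → K, 83.8218/10 → 8 → I; chars KI.
Square: 11.7209/2 → 5, 3.8218/1 → 3; chars 53.
Subsquare: 1.7209/0.0833333 → 20 → u, 0.8218/0.0416667 → 19 → t; chars ut.

KI53ut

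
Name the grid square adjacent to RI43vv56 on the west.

Longitude extended square 5; −1 → 4.
The latitude characters are unchanged.

RI43vv46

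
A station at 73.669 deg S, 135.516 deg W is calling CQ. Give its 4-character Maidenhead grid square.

CB26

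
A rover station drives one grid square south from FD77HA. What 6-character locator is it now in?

FD76hx

Latitude subsquare a = 0; −1 → -1, wraps to 23 = x, carry into square.
Latitude square 7; −1 → 6.
The longitude characters are unchanged.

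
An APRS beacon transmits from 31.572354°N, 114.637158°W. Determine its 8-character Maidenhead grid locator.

Offset from 180°W / 90°S: lon 65.36284°, lat 121.57235°.
Field: lon ⌊65.36284/20⌋ = 3 → D; lat ⌊121.57235/10⌋ = 12 → M.
Square: lon ⌊5.36284/2⌋ = 2; lat ⌊1.57235/1⌋ = 1.
Subsquare: lon ⌊1.36284/0.0833333⌋ = 16 → q; lat ⌊0.57235/0.0416667⌋ = 13 → n.
Extended square: lon ⌊0.02951/0.00833333⌋ = 3; lat ⌊0.03069/0.00416667⌋ = 7.

DM21qn37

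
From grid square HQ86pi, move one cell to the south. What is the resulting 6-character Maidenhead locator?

HQ86ph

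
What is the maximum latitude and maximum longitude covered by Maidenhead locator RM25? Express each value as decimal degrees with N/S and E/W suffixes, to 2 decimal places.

36.00° N, 166.00° E

Field R=17, M=12: +17·20° lon, +12·10° lat → SW at lon 160°, lat 30°.
Square 2, 5: +2·2° lon, +5·1° lat → SW at lon 164°, lat 35°.
Cell spans 2° lon × 1° lat. NE corner is SW corner plus one full cell.
latitude 36.00° N, longitude 166.00° E.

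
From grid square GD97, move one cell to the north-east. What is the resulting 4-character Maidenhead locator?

Longitude square 9; +1 → 10, wraps to 0, carry into field.
Longitude field G = 6; +1 → 7 = H.
Latitude square 7; +1 → 8.

HD08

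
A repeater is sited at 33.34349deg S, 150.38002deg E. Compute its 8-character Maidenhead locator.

Offset from 180°W / 90°S: lon 330.38002°, lat 56.65651°.
Field: lon ⌊330.38002/20⌋ = 16 → Q; lat ⌊56.65651/10⌋ = 5 → F.
Square: lon ⌊10.38002/2⌋ = 5; lat ⌊6.65651/1⌋ = 6.
Subsquare: lon ⌊0.38002/0.0833333⌋ = 4 → e; lat ⌊0.65651/0.0416667⌋ = 15 → p.
Extended square: lon ⌊0.04669/0.00833333⌋ = 5; lat ⌊0.03151/0.00416667⌋ = 7.

QF56ep57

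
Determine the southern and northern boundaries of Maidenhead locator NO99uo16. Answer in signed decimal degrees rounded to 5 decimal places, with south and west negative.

Field N=13, O=14: +13·20° lon, +14·10° lat → SW at lon 80°, lat 50°.
Square 9, 9: +9·2° lon, +9·1° lat → SW at lon 98°, lat 59°.
Subsquare u=20, o=14: +20·0.0833333° lon, +14·0.0416667° lat → SW at lon 99.6667°, lat 59.5833°.
Extended square 1, 6: +1·0.00833333° lon, +6·0.00416667° lat → SW at lon 99.675°, lat 59.6083°.
Cell spans 0.00833333° lon × 0.00416667° lat.
south 59.60833, north 59.61250.

59.60833, 59.61250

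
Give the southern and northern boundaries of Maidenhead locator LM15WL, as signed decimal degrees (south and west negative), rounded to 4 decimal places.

Field L=11, M=12: +11·20° lon, +12·10° lat → SW at lon 40°, lat 30°.
Square 1, 5: +1·2° lon, +5·1° lat → SW at lon 42°, lat 35°.
Subsquare w=22, l=11: +22·0.0833333° lon, +11·0.0416667° lat → SW at lon 43.8333°, lat 35.4583°.
Cell spans 0.0833333° lon × 0.0416667° lat.
south 35.4583, north 35.5000.

35.4583, 35.5000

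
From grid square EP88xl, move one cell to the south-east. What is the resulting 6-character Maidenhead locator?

Longitude subsquare x = 23; +1 → 24, wraps to 0 = a, carry into square.
Longitude square 8; +1 → 9.
Latitude subsquare l = 11; −1 → 10 = k.

EP98ak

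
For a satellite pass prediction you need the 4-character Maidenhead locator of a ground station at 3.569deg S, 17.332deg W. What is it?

Offset from 180°W / 90°S: lon 162.67°, lat 86.43°.
Field: lon ⌊162.67/20⌋ = 8 → I; lat ⌊86.43/10⌋ = 8 → I.
Square: lon ⌊2.67/2⌋ = 1; lat ⌊6.43/1⌋ = 6.

II16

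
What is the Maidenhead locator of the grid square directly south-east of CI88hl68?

Longitude extended square 6; +1 → 7.
Latitude extended square 8; −1 → 7.

CI88hl77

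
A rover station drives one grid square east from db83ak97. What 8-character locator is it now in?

DB83bk07

Longitude extended square 9; +1 → 10, wraps to 0, carry into subsquare.
Longitude subsquare a = 0; +1 → 1 = b.
The latitude characters are unchanged.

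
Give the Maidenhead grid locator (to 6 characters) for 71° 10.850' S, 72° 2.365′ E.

Add 180° to longitude and 90° to latitude: 252.0394, 18.8192.
Field: 252.0394/20 → 12 → M, 18.8192/10 → 1 → B; chars MB.
Square: 12.0394/2 → 6, 8.8192/1 → 8; chars 68.
Subsquare: 0.0394/0.0833333 → 0 → a, 0.8192/0.0416667 → 19 → t; chars at.

MB68at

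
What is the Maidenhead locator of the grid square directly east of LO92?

MO02

Longitude square 9; +1 → 10, wraps to 0, carry into field.
Longitude field L = 11; +1 → 12 = M.
The latitude characters are unchanged.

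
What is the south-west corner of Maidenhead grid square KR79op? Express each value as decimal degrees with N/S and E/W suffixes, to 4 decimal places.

89.6250° N, 35.1667° E

Field K=10, R=17: +10·20° lon, +17·10° lat → SW at lon 20°, lat 80°.
Square 7, 9: +7·2° lon, +9·1° lat → SW at lon 34°, lat 89°.
Subsquare o=14, p=15: +14·0.0833333° lon, +15·0.0416667° lat → SW at lon 35.1667°, lat 89.625°.
latitude 89.6250° N, longitude 35.1667° E.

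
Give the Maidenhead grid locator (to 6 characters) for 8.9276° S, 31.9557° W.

Shift to the Maidenhead origin (180°W, 90°S): lon 148.0443, lat 81.0724.
Field: 148.0443/20 → 7 → H, 81.0724/10 → 8 → I; chars HI.
Square: 8.0443/2 → 4, 1.0724/1 → 1; chars 41.
Subsquare: 0.0443/0.0833333 → 0 → a, 0.0724/0.0416667 → 1 → b; chars ab.

HI41ab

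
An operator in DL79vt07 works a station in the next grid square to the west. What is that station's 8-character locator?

Longitude extended square 0; −1 → -1, wraps to 9, carry into subsquare.
Longitude subsquare v = 21; −1 → 20 = u.
The latitude characters are unchanged.

DL79ut97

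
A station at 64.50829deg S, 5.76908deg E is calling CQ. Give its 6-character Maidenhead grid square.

Offset from 180°W / 90°S: lon 185.7691°, lat 25.4917°.
Field (20°×10°, letters A–R): 185.7691/20 → 9 → J, 25.4917/10 → 2 → C; chars JC.
Square (2°×1°, digits 0–9): 5.7691/2 → 2, 5.4917/1 → 5; chars 25.
Subsquare (5′×2.5′, letters a–x): 1.7691/0.0833333 → 21 → v, 0.4917/0.0416667 → 11 → l; chars vl.

JC25vl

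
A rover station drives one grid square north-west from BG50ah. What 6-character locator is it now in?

BG40xi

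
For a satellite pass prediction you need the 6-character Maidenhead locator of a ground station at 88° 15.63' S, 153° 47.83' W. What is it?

BA31cr

Add 180° to longitude and 90° to latitude: 26.2028, 1.7395.
Field: lon ⌊26.2028/20⌋ = 1 → B; lat ⌊1.7395/10⌋ = 0 → A.
Square: lon ⌊6.2028/2⌋ = 3; lat ⌊1.7395/1⌋ = 1.
Subsquare: lon ⌊0.2028/0.0833333⌋ = 2 → c; lat ⌊0.7395/0.0416667⌋ = 17 → r.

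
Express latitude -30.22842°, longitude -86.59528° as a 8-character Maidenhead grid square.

EF69qs85

Add 180° to longitude and 90° to latitude: 93.40472, 59.77158.
Field: 93.40472/20 → 4 → E, 59.77158/10 → 5 → F; chars EF.
Square: 13.40472/2 → 6, 9.77158/1 → 9; chars 69.
Subsquare: 1.40472/0.0833333 → 16 → q, 0.77158/0.0416667 → 18 → s; chars qs.
Extended square: 0.07139/0.00833333 → 8, 0.02158/0.00416667 → 5; chars 85.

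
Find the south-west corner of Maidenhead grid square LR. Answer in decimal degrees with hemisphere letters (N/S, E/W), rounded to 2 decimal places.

Field L=11, R=17: +11·20° lon, +17·10° lat → SW at lon 40°, lat 80°.
latitude 80.00° N, longitude 40.00° E.

80.00° N, 40.00° E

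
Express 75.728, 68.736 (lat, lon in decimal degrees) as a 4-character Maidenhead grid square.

Shift to the Maidenhead origin (180°W, 90°S): lon 248.74, lat 165.73.
Field: lon ⌊248.74/20⌋ = 12 → M; lat ⌊165.73/10⌋ = 16 → Q.
Square: lon ⌊8.74/2⌋ = 4; lat ⌊5.73/1⌋ = 5.

MQ45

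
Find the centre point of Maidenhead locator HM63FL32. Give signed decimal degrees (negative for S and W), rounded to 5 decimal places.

Field H=7, M=12: +7·20° lon, +12·10° lat → SW at lon -40°, lat 30°.
Square 6, 3: +6·2° lon, +3·1° lat → SW at lon -28°, lat 33°.
Subsquare f=5, l=11: +5·0.0833333° lon, +11·0.0416667° lat → SW at lon -27.5833°, lat 33.4583°.
Extended square 3, 2: +3·0.00833333° lon, +2·0.00416667° lat → SW at lon -27.5583°, lat 33.4667°.
Cell spans 0.00833333° lon × 0.00416667° lat. Centre is SW corner plus half of each.
latitude 33.46875, longitude -27.55417.

33.46875, -27.55417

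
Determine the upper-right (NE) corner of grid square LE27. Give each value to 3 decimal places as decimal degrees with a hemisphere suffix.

42.000° S, 46.000° E

Field L=11, E=4: +11·20° lon, +4·10° lat → SW at lon 40°, lat -50°.
Square 2, 7: +2·2° lon, +7·1° lat → SW at lon 44°, lat -43°.
Cell spans 2° lon × 1° lat. NE corner is SW corner plus one full cell.
latitude 42.000° S, longitude 46.000° E.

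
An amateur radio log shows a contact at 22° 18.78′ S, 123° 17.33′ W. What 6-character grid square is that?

Add 180° to longitude and 90° to latitude: 56.7112, 67.6870.
Field: 56.7112/20 → 2 → C, 67.6870/10 → 6 → G; chars CG.
Square: 16.7112/2 → 8, 7.6870/1 → 7; chars 87.
Subsquare: 0.7112/0.0833333 → 8 → i, 0.6870/0.0416667 → 16 → q; chars iq.

CG87iq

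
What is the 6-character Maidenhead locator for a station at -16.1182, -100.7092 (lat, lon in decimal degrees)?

DH93pv

Shift to the Maidenhead origin (180°W, 90°S): lon 79.2908, lat 73.8818.
Field: 79.2908/20 → 3 → D, 73.8818/10 → 7 → H; chars DH.
Square: 19.2908/2 → 9, 3.8818/1 → 3; chars 93.
Subsquare: 1.2908/0.0833333 → 15 → p, 0.8818/0.0416667 → 21 → v; chars pv.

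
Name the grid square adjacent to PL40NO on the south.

PL40nn

Latitude subsquare o = 14; −1 → 13 = n.
The longitude characters are unchanged.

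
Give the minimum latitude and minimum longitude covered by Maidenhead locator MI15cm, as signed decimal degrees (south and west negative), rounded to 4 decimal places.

-4.5000, 62.1667

Field M=12, I=8: +12·20° lon, +8·10° lat → SW at lon 60°, lat -10°.
Square 1, 5: +1·2° lon, +5·1° lat → SW at lon 62°, lat -5°.
Subsquare c=2, m=12: +2·0.0833333° lon, +12·0.0416667° lat → SW at lon 62.1667°, lat -4.5°.
latitude -4.5000, longitude 62.1667.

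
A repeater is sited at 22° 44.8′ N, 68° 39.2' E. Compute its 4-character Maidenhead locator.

ML42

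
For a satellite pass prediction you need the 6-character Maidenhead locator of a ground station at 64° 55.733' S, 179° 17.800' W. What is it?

AC05ib

Add 180° to longitude and 90° to latitude: 0.7033, 25.0711.
Field: 0.7033/20 → 0 → A, 25.0711/10 → 2 → C; chars AC.
Square: 0.7033/2 → 0, 5.0711/1 → 5; chars 05.
Subsquare: 0.7033/0.0833333 → 8 → i, 0.0711/0.0416667 → 1 → b; chars ib.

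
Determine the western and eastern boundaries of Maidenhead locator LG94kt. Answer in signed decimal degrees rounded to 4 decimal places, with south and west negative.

Field L=11, G=6: +11·20° lon, +6·10° lat → SW at lon 40°, lat -30°.
Square 9, 4: +9·2° lon, +4·1° lat → SW at lon 58°, lat -26°.
Subsquare k=10, t=19: +10·0.0833333° lon, +19·0.0416667° lat → SW at lon 58.8333°, lat -25.2083°.
Cell spans 0.0833333° lon × 0.0416667° lat.
west 58.8333, east 58.9167.

58.8333, 58.9167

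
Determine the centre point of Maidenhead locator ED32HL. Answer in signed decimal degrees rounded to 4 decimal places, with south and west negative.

-57.5208, -93.3750

Field E=4, D=3: +4·20° lon, +3·10° lat → SW at lon -100°, lat -60°.
Square 3, 2: +3·2° lon, +2·1° lat → SW at lon -94°, lat -58°.
Subsquare h=7, l=11: +7·0.0833333° lon, +11·0.0416667° lat → SW at lon -93.4167°, lat -57.5417°.
Cell spans 0.0833333° lon × 0.0416667° lat. Centre is SW corner plus half of each.
latitude -57.5208, longitude -93.3750.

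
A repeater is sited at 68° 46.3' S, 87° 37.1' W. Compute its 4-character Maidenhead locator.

Shift to the Maidenhead origin (180°W, 90°S): lon 92.38, lat 21.23.
Field (20°×10°, letters A–R): 92.38/20 → 4 → E, 21.23/10 → 2 → C; chars EC.
Square (2°×1°, digits 0–9): 12.38/2 → 6, 1.23/1 → 1; chars 61.

EC61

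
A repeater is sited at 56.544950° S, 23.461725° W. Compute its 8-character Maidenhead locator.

HD83gk49

Add 180° to longitude and 90° to latitude: 156.53827, 33.45505.
Field (20°×10°, letters A–R): lon ⌊156.53827/20⌋ = 7 → H; lat ⌊33.45505/10⌋ = 3 → D.
Square (2°×1°, digits 0–9): lon ⌊16.53827/2⌋ = 8; lat ⌊3.45505/1⌋ = 3.
Subsquare (5′×2.5′, letters a–x): lon ⌊0.53827/0.0833333⌋ = 6 → g; lat ⌊0.45505/0.0416667⌋ = 10 → k.
Extended square (30″×15″, digits 0–9): lon ⌊0.03827/0.00833333⌋ = 4; lat ⌊0.03838/0.00416667⌋ = 9.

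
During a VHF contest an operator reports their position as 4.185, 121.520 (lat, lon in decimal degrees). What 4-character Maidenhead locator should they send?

PJ04

Add 180° to longitude and 90° to latitude: 301.52, 94.19.
Field: lon ⌊301.52/20⌋ = 15 → P; lat ⌊94.19/10⌋ = 9 → J.
Square: lon ⌊1.52/2⌋ = 0; lat ⌊4.19/1⌋ = 4.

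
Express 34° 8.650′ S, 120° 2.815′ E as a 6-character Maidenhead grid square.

PF05au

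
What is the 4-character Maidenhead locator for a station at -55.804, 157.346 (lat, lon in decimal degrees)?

Add 180° to longitude and 90° to latitude: 337.35, 34.20.
Field (20°×10°, letters A–R): lon ⌊337.35/20⌋ = 16 → Q; lat ⌊34.20/10⌋ = 3 → D.
Square (2°×1°, digits 0–9): lon ⌊17.35/2⌋ = 8; lat ⌊4.20/1⌋ = 4.

QD84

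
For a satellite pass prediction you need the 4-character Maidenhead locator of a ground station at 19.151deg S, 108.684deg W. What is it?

Offset from 180°W / 90°S: lon 71.32°, lat 70.85°.
Field (20°×10°, letters A–R): 71.32/20 → 3 → D, 70.85/10 → 7 → H; chars DH.
Square (2°×1°, digits 0–9): 11.32/2 → 5, 0.85/1 → 0; chars 50.

DH50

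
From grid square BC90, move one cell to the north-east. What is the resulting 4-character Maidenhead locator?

CC01

Longitude square 9; +1 → 10, wraps to 0, carry into field.
Longitude field B = 1; +1 → 2 = C.
Latitude square 0; +1 → 1.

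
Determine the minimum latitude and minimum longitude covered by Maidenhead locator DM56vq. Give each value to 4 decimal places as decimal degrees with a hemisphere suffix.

Field D=3, M=12: +3·20° lon, +12·10° lat → SW at lon -120°, lat 30°.
Square 5, 6: +5·2° lon, +6·1° lat → SW at lon -110°, lat 36°.
Subsquare v=21, q=16: +21·0.0833333° lon, +16·0.0416667° lat → SW at lon -108.25°, lat 36.6667°.
latitude 36.6667° N, longitude 108.2500° W.

36.6667° N, 108.2500° W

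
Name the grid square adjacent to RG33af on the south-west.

Longitude subsquare a = 0; −1 → -1, wraps to 23 = x, carry into square.
Longitude square 3; −1 → 2.
Latitude subsquare f = 5; −1 → 4 = e.

RG23xe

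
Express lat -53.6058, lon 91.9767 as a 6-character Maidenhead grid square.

ND56xj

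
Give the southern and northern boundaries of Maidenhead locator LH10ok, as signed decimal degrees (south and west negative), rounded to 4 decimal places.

-19.5833, -19.5417

Field L=11, H=7: +11·20° lon, +7·10° lat → SW at lon 40°, lat -20°.
Square 1, 0: +1·2° lon, +0·1° lat → SW at lon 42°, lat -20°.
Subsquare o=14, k=10: +14·0.0833333° lon, +10·0.0416667° lat → SW at lon 43.1667°, lat -19.5833°.
Cell spans 0.0833333° lon × 0.0416667° lat.
south -19.5833, north -19.5417.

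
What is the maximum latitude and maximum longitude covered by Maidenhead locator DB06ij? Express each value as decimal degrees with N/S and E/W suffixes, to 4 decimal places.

Field D=3, B=1: +3·20° lon, +1·10° lat → SW at lon -120°, lat -80°.
Square 0, 6: +0·2° lon, +6·1° lat → SW at lon -120°, lat -74°.
Subsquare i=8, j=9: +8·0.0833333° lon, +9·0.0416667° lat → SW at lon -119.333°, lat -73.625°.
Cell spans 0.0833333° lon × 0.0416667° lat. NE corner is SW corner plus one full cell.
latitude 73.5833° S, longitude 119.2500° W.

73.5833° S, 119.2500° W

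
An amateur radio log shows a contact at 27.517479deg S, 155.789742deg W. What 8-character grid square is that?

BG22cl55

Offset from 180°W / 90°S: lon 24.21026°, lat 62.48252°.
Field: lon ⌊24.21026/20⌋ = 1 → B; lat ⌊62.48252/10⌋ = 6 → G.
Square: lon ⌊4.21026/2⌋ = 2; lat ⌊2.48252/1⌋ = 2.
Subsquare: lon ⌊0.21026/0.0833333⌋ = 2 → c; lat ⌊0.48252/0.0416667⌋ = 11 → l.
Extended square: lon ⌊0.04359/0.00833333⌋ = 5; lat ⌊0.02419/0.00416667⌋ = 5.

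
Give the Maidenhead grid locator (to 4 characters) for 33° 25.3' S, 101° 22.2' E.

OF06

Shift to the Maidenhead origin (180°W, 90°S): lon 281.37, lat 56.58.
Field: lon ⌊281.37/20⌋ = 14 → O; lat ⌊56.58/10⌋ = 5 → F.
Square: lon ⌊1.37/2⌋ = 0; lat ⌊6.58/1⌋ = 6.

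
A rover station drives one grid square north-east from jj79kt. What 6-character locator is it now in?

Longitude subsquare k = 10; +1 → 11 = l.
Latitude subsquare t = 19; +1 → 20 = u.

JJ79lu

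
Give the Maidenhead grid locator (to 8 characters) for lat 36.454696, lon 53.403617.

Add 180° to longitude and 90° to latitude: 233.40362, 126.45470.
Field: lon ⌊233.40362/20⌋ = 11 → L; lat ⌊126.45470/10⌋ = 12 → M.
Square: lon ⌊13.40362/2⌋ = 6; lat ⌊6.45470/1⌋ = 6.
Subsquare: lon ⌊1.40362/0.0833333⌋ = 16 → q; lat ⌊0.45470/0.0416667⌋ = 10 → k.
Extended square: lon ⌊0.07028/0.00833333⌋ = 8; lat ⌊0.03803/0.00416667⌋ = 9.

LM66qk89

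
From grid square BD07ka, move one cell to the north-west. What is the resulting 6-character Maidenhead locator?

BD07jb

Longitude subsquare k = 10; −1 → 9 = j.
Latitude subsquare a = 0; +1 → 1 = b.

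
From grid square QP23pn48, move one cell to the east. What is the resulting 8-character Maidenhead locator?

QP23pn58

Longitude extended square 4; +1 → 5.
The latitude characters are unchanged.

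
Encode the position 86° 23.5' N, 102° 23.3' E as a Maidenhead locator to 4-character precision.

Add 180° to longitude and 90° to latitude: 282.39, 176.39.
Field: 282.39/20 → 14 → O, 176.39/10 → 17 → R; chars OR.
Square: 2.39/2 → 1, 6.39/1 → 6; chars 16.

OR16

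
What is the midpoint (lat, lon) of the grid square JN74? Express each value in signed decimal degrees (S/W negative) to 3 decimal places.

Field J=9, N=13: +9·20° lon, +13·10° lat → SW at lon 0°, lat 40°.
Square 7, 4: +7·2° lon, +4·1° lat → SW at lon 14°, lat 44°.
Cell spans 2° lon × 1° lat. Centre is SW corner plus half of each.
latitude 44.500, longitude 15.000.

44.500, 15.000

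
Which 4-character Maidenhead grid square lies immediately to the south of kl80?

Latitude square 0; −1 → -1, wraps to 9, carry into field.
Latitude field L = 11; −1 → 10 = K.
The longitude characters are unchanged.

KK89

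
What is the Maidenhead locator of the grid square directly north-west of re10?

Longitude square 1; −1 → 0.
Latitude square 0; +1 → 1.

RE01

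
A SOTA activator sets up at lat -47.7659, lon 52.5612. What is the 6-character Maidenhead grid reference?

LE62gf

Add 180° to longitude and 90° to latitude: 232.5612, 42.2341.
Field (20°×10°, letters A–R): lon ⌊232.5612/20⌋ = 11 → L; lat ⌊42.2341/10⌋ = 4 → E.
Square (2°×1°, digits 0–9): lon ⌊12.5612/2⌋ = 6; lat ⌊2.2341/1⌋ = 2.
Subsquare (5′×2.5′, letters a–x): lon ⌊0.5612/0.0833333⌋ = 6 → g; lat ⌊0.2341/0.0416667⌋ = 5 → f.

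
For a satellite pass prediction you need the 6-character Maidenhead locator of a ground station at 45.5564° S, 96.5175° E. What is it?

NE84gk

Offset from 180°W / 90°S: lon 276.5175°, lat 44.4436°.
Field: 276.5175/20 → 13 → N, 44.4436/10 → 4 → E; chars NE.
Square: 16.5175/2 → 8, 4.4436/1 → 4; chars 84.
Subsquare: 0.5175/0.0833333 → 6 → g, 0.4436/0.0416667 → 10 → k; chars gk.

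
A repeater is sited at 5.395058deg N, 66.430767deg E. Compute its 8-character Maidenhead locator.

MJ35fj14

Shift to the Maidenhead origin (180°W, 90°S): lon 246.43077, lat 95.39506.
Field: lon ⌊246.43077/20⌋ = 12 → M; lat ⌊95.39506/10⌋ = 9 → J.
Square: lon ⌊6.43077/2⌋ = 3; lat ⌊5.39506/1⌋ = 5.
Subsquare: lon ⌊0.43077/0.0833333⌋ = 5 → f; lat ⌊0.39506/0.0416667⌋ = 9 → j.
Extended square: lon ⌊0.01410/0.00833333⌋ = 1; lat ⌊0.02006/0.00416667⌋ = 4.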